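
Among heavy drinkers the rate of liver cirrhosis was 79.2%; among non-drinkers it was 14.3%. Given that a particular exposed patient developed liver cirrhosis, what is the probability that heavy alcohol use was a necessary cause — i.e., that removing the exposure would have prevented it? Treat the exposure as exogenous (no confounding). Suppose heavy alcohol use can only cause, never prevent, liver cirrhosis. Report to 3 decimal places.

PN ≈ 0.819

p₁ = 0.792, p₀ = 0.143.
Under exogeneity and monotonicity, PN = (p₁ − p₀) / p₁.
PN = (0.792 − 0.143) / 0.792 = 0.649 / 0.792 ≈ 0.8194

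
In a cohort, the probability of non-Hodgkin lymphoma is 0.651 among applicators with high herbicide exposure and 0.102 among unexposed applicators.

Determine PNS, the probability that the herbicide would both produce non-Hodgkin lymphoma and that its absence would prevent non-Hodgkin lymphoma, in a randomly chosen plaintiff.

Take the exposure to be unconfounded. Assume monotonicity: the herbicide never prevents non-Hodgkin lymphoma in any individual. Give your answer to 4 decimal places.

PNS ≈ 0.5490

Let p₁ = 0.651, p₀ = 0.102.
Under exogeneity and monotonicity, PNS = p₁ − p₀.
PNS = 0.651 − 0.102 = 0.549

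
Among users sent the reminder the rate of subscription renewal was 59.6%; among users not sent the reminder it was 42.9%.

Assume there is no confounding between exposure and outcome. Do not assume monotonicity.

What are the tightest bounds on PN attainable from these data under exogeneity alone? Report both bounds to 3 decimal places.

0.280 ≤ PN ≤ 0.958

p₁ = 0.596, p₀ = 0.429.
Under exogeneity alone the bounds on PN are max{0,(p₁−p₀)/p₁} ≤ PN ≤ min{1,(1−p₀)/p₁}.
  lower = (p₁ − p₀)/p₁ = 0.167 / 0.596 ≈ 0.2802
  upper = min{1, (1 − p₀)/p₁} = 0.571 / 0.596 ≈ 0.9581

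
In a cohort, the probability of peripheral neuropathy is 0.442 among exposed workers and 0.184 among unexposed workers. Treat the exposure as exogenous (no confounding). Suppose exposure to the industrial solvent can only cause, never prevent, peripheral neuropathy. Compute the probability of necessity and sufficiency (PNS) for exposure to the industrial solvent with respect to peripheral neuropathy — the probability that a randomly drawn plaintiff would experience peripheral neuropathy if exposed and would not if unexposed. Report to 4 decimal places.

Let p₁ = 0.442, p₀ = 0.184.
Under exogeneity and monotonicity, PNS = p₁ − p₀.
PNS = 0.442 − 0.184 = 0.258

PNS ≈ 0.2580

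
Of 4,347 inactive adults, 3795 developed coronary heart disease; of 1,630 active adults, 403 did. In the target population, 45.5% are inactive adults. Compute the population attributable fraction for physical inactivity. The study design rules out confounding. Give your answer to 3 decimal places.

PAF ≈ 0.535

p₁ = P(outcome | exposed) = 3795/4347 = 0.87302
p₀ = P(outcome | unexposed) = 403/1630 = 0.24724
Overall risk P(Y=1) = π·p₁ + (1−π)·p₀ = 0.455×0.87302 + 0.545×0.24724 = 0.53197.
Under exogeneity, PAF = [P(Y=1) − p₀] / P(Y=1).
PAF = (0.53197 − 0.24724) / 0.53197 ≈ 0.5352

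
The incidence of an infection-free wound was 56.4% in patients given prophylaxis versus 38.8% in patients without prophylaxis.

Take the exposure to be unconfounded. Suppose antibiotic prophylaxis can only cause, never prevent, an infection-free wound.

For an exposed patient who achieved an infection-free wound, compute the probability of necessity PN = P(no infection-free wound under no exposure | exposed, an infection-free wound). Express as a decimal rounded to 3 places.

p₁ = 0.564, p₀ = 0.388.
Under exogeneity and monotonicity, PN = (p₁ − p₀) / p₁.
PN = (0.564 − 0.388) / 0.564 = 0.176 / 0.564 ≈ 0.3121

PN ≈ 0.312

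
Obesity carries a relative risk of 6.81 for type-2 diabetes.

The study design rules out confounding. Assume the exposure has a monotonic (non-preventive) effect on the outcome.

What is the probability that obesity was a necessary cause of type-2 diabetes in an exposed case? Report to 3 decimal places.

Under exogeneity and monotonicity, PN = (RR − 1) / RR = 1 − 1/RR.
PN = (6.81 − 1) / 6.81 = 5.81 / 6.81 ≈ 0.8532

PN ≈ 0.853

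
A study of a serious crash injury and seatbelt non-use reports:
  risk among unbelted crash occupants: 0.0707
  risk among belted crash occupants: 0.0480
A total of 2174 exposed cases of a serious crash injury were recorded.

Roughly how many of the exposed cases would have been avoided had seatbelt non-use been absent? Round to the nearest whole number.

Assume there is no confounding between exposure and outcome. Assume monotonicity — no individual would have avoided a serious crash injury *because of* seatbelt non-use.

about 698 cases

Let p₁ = 0.0707, p₀ = 0.048.
PN = (p₁ − p₀)/p₁ = (0.0707 − 0.048) / 0.0707 ≈ 0.32107.
Attributable cases ≈ PN × (exposed cases) = 0.32107 × 2174 ≈ 698.02.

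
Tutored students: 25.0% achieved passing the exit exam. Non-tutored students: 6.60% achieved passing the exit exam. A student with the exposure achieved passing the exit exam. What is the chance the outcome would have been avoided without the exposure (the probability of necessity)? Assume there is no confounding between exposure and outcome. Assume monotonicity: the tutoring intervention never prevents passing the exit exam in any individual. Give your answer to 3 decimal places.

p₁ = 0.25, p₀ = 0.066.
Under exogeneity and monotonicity, PN = (p₁ − p₀) / p₁.
PN = (0.25 − 0.066) / 0.25 = 0.184 / 0.25 ≈ 0.7360

PN ≈ 0.736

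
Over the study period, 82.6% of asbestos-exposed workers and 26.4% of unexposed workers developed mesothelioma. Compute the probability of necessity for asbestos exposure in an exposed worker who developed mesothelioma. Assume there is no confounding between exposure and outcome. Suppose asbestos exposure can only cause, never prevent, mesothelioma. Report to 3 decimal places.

PN ≈ 0.680

p₁ = 0.826, p₀ = 0.264.
Under exogeneity and monotonicity, PN = (p₁ − p₀) / p₁.
PN = (0.826 − 0.264) / 0.826 = 0.562 / 0.826 ≈ 0.6804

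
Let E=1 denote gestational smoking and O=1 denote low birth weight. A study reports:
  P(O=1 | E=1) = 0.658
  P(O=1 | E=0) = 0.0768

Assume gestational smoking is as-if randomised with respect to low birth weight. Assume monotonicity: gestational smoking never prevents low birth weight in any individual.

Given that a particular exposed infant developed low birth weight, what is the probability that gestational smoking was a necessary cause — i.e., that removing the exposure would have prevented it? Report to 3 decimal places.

PN ≈ 0.883

Let p₁ = 0.658, p₀ = 0.0768.
Under exogeneity and monotonicity, PN = (p₁ − p₀) / p₁.
PN = (0.658 − 0.0768) / 0.658 = 0.5812 / 0.658 ≈ 0.8833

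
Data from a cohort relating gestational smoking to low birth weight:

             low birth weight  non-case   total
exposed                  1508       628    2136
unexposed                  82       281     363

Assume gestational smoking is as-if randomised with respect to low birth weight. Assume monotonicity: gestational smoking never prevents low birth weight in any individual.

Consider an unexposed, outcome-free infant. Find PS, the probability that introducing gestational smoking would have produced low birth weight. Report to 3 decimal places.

PS ≈ 0.620

p₁ = P(outcome | exposed) = 1508/2136 = 0.70599
p₀ = P(outcome | unexposed) = 82/363 = 0.2259
Under exogeneity and monotonicity, PS = (p₁ − p₀)/(1 − p₀).
PS = (0.70599 − 0.2259) / 0.7741 ≈ 0.6202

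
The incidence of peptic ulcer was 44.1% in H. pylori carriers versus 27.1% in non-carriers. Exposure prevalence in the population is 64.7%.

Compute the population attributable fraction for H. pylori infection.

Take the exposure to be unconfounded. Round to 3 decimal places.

p₁ = 0.441, p₀ = 0.271.
Overall risk P(Y=1) = π·p₁ + (1−π)·p₀ = 0.647×0.441 + 0.353×0.271 = 0.38099.
Under exogeneity, PAF = [P(Y=1) − p₀] / P(Y=1).
PAF = (0.38099 − 0.271) / 0.38099 ≈ 0.2887

PAF ≈ 0.289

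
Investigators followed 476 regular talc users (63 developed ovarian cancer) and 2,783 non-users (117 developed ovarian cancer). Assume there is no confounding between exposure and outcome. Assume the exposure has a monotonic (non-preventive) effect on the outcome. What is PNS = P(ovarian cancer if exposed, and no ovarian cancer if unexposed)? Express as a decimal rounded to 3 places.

p₁ = P(outcome | exposed) = 63/476 = 0.13235
p₀ = P(outcome | unexposed) = 117/2783 = 0.042041
Under exogeneity and monotonicity, PNS = p₁ − p₀.
PNS = 0.13235 − 0.042041 = 0.090312

PNS ≈ 0.090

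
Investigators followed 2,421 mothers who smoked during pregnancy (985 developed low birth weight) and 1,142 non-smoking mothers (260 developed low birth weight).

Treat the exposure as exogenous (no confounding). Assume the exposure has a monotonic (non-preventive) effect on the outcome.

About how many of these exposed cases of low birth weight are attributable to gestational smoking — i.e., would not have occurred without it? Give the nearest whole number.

about 434 cases

p₁ = P(outcome | exposed) = 985/2421 = 0.40686
p₀ = P(outcome | unexposed) = 260/1142 = 0.22767
PN = (p₁ − p₀)/p₁ = (0.40686 − 0.22767) / 0.40686 ≈ 0.44042.
Attributable cases ≈ PN × (exposed cases) = 0.44042 × 985 ≈ 433.81.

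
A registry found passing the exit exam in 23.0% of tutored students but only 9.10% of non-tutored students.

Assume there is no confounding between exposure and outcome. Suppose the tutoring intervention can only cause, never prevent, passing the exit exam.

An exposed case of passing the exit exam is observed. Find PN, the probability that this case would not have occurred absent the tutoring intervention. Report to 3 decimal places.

PN ≈ 0.604

p₁ = 0.23, p₀ = 0.091.
Under exogeneity and monotonicity, PN = (p₁ − p₀) / p₁.
PN = (0.23 − 0.091) / 0.23 = 0.139 / 0.23 ≈ 0.6043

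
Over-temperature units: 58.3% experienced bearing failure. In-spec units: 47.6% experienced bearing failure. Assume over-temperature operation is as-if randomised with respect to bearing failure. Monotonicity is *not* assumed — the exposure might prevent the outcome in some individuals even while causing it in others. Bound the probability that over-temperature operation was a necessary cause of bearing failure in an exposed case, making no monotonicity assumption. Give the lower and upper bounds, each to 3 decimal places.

0.184 ≤ PN ≤ 0.899

p₁ = 0.583, p₀ = 0.476.
Under exogeneity alone the bounds on PN are max{0,(p₁−p₀)/p₁} ≤ PN ≤ min{1,(1−p₀)/p₁}.
  lower = (p₁ − p₀)/p₁ = 0.107 / 0.583 ≈ 0.1835
  upper = min{1, (1 − p₀)/p₁} = 0.524 / 0.583 ≈ 0.8988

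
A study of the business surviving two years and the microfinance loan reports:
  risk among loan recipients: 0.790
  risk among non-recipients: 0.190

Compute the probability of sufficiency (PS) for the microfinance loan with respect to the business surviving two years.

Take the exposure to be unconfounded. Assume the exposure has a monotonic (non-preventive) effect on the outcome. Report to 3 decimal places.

Let p₁ = 0.79, p₀ = 0.19.
Under exogeneity and monotonicity, PS = (p₁ − p₀) / (1 − p₀).
PS = (0.79 − 0.19) / (1 − 0.19) = 0.6 / 0.81 ≈ 0.7407

PS ≈ 0.741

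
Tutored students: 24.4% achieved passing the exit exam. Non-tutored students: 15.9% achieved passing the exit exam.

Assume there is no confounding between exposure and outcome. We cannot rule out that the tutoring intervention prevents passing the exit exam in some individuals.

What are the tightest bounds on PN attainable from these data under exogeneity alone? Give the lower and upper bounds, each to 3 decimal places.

0.348 ≤ PN ≤ 1.000

p₁ = 0.244, p₀ = 0.159.
Under exogeneity alone the bounds on PN are max{0,(p₁−p₀)/p₁} ≤ PN ≤ min{1,(1−p₀)/p₁}.
  lower = (p₁ − p₀)/p₁ = 0.085 / 0.244 ≈ 0.3484
  upper = min{1, (1 − p₀)/p₁} = 0.841 / 0.244 ≈ 3.4467 → capped at 1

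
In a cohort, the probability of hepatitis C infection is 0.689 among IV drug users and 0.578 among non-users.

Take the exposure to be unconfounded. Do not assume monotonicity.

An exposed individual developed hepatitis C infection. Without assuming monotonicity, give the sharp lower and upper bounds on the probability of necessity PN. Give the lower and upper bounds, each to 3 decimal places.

0.161 ≤ PN ≤ 0.612

Let p₁ = 0.689, p₀ = 0.578.
Under exogeneity alone the bounds on PN are max{0,(p₁−p₀)/p₁} ≤ PN ≤ min{1,(1−p₀)/p₁}.
  lower = (p₁ − p₀)/p₁ = 0.111 / 0.689 ≈ 0.1611
  upper = min{1, (1 − p₀)/p₁} = 0.422 / 0.689 ≈ 0.6125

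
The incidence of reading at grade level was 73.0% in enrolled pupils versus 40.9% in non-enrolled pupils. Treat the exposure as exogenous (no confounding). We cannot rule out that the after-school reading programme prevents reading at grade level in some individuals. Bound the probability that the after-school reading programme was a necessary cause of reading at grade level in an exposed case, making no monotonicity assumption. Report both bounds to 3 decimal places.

0.440 ≤ PN ≤ 0.810

p₁ = 0.73, p₀ = 0.409.
Under exogeneity alone the bounds on PN are max{0,(p₁−p₀)/p₁} ≤ PN ≤ min{1,(1−p₀)/p₁}.
  lower = (p₁ − p₀)/p₁ = 0.321 / 0.73 ≈ 0.4397
  upper = min{1, (1 − p₀)/p₁} = 0.591 / 0.73 ≈ 0.8096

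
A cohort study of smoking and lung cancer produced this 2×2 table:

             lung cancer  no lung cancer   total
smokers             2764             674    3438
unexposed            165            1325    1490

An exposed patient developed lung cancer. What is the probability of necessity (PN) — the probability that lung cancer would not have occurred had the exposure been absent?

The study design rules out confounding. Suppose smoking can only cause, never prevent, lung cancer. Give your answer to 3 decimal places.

PN ≈ 0.862

p₁ = P(outcome | exposed) = 2764/3438 = 0.80396
p₀ = P(outcome | unexposed) = 165/1490 = 0.11074
Under exogeneity and monotonicity, PN = (p₁ − p₀) / p₁.
PN = (0.80396 − 0.11074) / 0.80396 = 0.69322 / 0.80396 ≈ 0.8623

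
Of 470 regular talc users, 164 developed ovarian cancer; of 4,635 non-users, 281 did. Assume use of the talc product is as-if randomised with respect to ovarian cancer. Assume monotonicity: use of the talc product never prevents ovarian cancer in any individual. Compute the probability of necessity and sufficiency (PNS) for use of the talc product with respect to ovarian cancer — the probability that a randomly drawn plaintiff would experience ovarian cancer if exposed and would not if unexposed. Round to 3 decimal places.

PNS ≈ 0.288

p₁ = P(outcome | exposed) = 164/470 = 0.34894
p₀ = P(outcome | unexposed) = 281/4635 = 0.060626
Under exogeneity and monotonicity, PNS = p₁ − p₀.
PNS = 0.34894 − 0.060626 = 0.28831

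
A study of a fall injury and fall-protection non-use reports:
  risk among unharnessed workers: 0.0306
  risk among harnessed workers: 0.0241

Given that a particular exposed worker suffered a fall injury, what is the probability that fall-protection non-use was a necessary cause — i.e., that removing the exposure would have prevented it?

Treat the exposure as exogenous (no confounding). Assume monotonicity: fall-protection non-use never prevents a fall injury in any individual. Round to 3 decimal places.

PN ≈ 0.212

Let p₁ = 0.0306, p₀ = 0.0241.
Under exogeneity and monotonicity, PN = (p₁ − p₀) / p₁.
PN = (0.0306 − 0.0241) / 0.0306 = 0.0065 / 0.0306 ≈ 0.2124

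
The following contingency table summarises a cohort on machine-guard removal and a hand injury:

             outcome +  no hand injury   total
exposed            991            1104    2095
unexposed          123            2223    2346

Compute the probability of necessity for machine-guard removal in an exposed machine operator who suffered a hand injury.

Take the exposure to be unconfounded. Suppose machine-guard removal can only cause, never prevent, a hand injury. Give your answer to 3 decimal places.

p₁ = P(outcome | exposed) = 991/2095 = 0.47303
p₀ = P(outcome | unexposed) = 123/2346 = 0.05243
Under exogeneity and monotonicity, PN = (p₁ − p₀)/p₁.
PN = (0.47303 − 0.05243) / 0.47303 ≈ 0.8892

PN ≈ 0.889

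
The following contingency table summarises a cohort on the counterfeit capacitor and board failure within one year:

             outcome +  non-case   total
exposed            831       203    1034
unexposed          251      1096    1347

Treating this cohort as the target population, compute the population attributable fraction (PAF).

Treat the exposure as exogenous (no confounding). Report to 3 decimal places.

PAF ≈ 0.590

p₁ = P(outcome | exposed) = 831/1034 = 0.80368
p₀ = P(outcome | unexposed) = 251/1347 = 0.18634
Exposure prevalence π = 1034/2381 = 0.43427; overall risk P(Y=1) = 0.45443.
Under exogeneity, PAF = [P(Y=1) − p₀]/P(Y=1).
PAF = (0.45443 − 0.18634) / 0.45443 ≈ 0.5899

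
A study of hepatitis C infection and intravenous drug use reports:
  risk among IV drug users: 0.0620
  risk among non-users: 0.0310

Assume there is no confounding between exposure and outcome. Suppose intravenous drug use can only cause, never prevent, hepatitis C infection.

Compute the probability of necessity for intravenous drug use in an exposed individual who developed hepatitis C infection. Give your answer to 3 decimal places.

Let p₁ = 0.062, p₀ = 0.031.
Under exogeneity and monotonicity, PN = (p₁ − p₀) / p₁.
PN = (0.062 − 0.031) / 0.062 = 0.031 / 0.062 ≈ 0.5000

PN ≈ 0.500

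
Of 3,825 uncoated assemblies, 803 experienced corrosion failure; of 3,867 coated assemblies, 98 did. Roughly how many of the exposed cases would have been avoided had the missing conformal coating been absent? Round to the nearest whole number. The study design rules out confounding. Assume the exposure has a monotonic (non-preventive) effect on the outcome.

about 706 cases

p₁ = P(outcome | exposed) = 803/3825 = 0.20993
p₀ = P(outcome | unexposed) = 98/3867 = 0.025343
PN = (p₁ − p₀)/p₁ = (0.20993 − 0.025343) / 0.20993 ≈ 0.87928.
Attributable cases ≈ PN × (exposed cases) = 0.87928 × 803 ≈ 706.06.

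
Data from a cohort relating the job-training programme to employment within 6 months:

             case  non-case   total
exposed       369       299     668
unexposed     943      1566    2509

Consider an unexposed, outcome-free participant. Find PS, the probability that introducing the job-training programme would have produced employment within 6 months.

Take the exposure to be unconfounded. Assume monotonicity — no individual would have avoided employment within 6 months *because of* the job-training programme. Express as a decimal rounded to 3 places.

p₁ = P(outcome | exposed) = 369/668 = 0.5524
p₀ = P(outcome | unexposed) = 943/2509 = 0.37585
Under exogeneity and monotonicity, PS = (p₁ − p₀)/(1 − p₀).
PS = (0.5524 − 0.37585) / 0.62415 ≈ 0.2829

PS ≈ 0.283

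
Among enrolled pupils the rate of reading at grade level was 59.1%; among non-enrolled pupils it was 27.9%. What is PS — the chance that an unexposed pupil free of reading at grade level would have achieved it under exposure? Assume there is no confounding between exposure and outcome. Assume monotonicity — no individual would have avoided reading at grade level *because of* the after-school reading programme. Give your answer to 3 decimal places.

PS ≈ 0.433

p₁ = 0.591, p₀ = 0.279.
Under exogeneity and monotonicity, PS = (p₁ − p₀) / (1 − p₀).
PS = (0.591 − 0.279) / (1 − 0.279) = 0.312 / 0.721 ≈ 0.4327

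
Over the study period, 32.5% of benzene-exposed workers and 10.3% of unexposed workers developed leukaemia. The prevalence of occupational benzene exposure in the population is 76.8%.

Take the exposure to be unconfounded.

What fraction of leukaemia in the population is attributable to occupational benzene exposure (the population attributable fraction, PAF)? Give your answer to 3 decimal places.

p₁ = 0.325, p₀ = 0.103.
Overall risk P(Y=1) = π·p₁ + (1−π)·p₀ = 0.768×0.325 + 0.232×0.103 = 0.2735.
Under exogeneity, PAF = [P(Y=1) − p₀] / P(Y=1).
PAF = (0.2735 − 0.103) / 0.2735 ≈ 0.6234

PAF ≈ 0.623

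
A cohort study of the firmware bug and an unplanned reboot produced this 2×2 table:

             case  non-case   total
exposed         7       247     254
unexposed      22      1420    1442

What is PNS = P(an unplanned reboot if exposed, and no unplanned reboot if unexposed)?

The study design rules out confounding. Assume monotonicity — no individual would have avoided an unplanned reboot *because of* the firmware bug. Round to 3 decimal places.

p₁ = P(outcome | exposed) = 7/254 = 0.027559
p₀ = P(outcome | unexposed) = 22/1442 = 0.015257
Under exogeneity and monotonicity, PNS = p₁ − p₀.
PNS = 0.027559 − 0.015257 = 0.012302

PNS ≈ 0.012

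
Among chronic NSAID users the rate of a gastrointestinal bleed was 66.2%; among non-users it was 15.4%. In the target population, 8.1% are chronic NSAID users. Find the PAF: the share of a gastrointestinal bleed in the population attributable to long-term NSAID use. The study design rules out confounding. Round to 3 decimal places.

PAF ≈ 0.211

p₁ = 0.662, p₀ = 0.154.
Overall risk P(Y=1) = π·p₁ + (1−π)·p₀ = 0.081×0.662 + 0.919×0.154 = 0.19515.
Under exogeneity, PAF = [P(Y=1) − p₀] / P(Y=1).
PAF = (0.19515 − 0.154) / 0.19515 ≈ 0.2109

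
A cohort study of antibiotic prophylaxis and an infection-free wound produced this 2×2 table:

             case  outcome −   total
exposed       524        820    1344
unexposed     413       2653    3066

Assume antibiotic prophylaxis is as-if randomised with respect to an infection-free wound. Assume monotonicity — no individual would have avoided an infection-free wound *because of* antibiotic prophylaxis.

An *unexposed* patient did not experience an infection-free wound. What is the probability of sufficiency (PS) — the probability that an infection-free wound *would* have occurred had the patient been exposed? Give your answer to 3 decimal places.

p₁ = P(outcome | exposed) = 524/1344 = 0.38988
p₀ = P(outcome | unexposed) = 413/3066 = 0.1347
Under exogeneity and monotonicity, PS = (p₁ − p₀)/(1 − p₀).
PS = (0.38988 − 0.1347) / 0.8653 ≈ 0.2949

PS ≈ 0.295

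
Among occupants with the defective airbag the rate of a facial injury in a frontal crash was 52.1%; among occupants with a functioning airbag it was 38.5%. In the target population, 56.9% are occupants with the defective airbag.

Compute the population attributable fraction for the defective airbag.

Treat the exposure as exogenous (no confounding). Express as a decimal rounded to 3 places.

p₁ = 0.521, p₀ = 0.385.
Overall risk P(Y=1) = π·p₁ + (1−π)·p₀ = 0.569×0.521 + 0.431×0.385 = 0.46238.
Under exogeneity, PAF = [P(Y=1) − p₀] / P(Y=1).
PAF = (0.46238 − 0.385) / 0.46238 ≈ 0.1674

PAF ≈ 0.167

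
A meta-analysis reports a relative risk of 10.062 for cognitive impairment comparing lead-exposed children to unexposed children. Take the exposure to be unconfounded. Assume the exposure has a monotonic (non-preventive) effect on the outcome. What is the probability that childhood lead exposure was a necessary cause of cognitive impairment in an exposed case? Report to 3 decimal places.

PN ≈ 0.901

Under exogeneity and monotonicity, PN = (RR − 1) / RR = 1 − 1/RR.
PN = (10.062 − 1) / 10.062 = 9.062 / 10.062 ≈ 0.9006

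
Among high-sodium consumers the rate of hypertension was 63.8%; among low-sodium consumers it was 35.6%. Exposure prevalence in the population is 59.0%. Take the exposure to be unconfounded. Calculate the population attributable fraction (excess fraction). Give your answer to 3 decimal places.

PAF ≈ 0.319

p₁ = 0.638, p₀ = 0.356.
Overall risk P(Y=1) = π·p₁ + (1−π)·p₀ = 0.59×0.638 + 0.41×0.356 = 0.52238.
Under exogeneity, PAF = [P(Y=1) − p₀] / P(Y=1).
PAF = (0.52238 − 0.356) / 0.52238 ≈ 0.3185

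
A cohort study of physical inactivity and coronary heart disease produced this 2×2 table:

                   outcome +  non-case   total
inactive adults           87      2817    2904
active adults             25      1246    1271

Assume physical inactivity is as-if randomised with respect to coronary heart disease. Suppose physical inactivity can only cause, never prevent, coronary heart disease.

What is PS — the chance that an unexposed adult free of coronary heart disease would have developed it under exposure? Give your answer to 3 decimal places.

PS ≈ 0.010

p₁ = P(outcome | exposed) = 87/2904 = 0.029959
p₀ = P(outcome | unexposed) = 25/1271 = 0.01967
Under exogeneity and monotonicity, PS = (p₁ − p₀)/(1 − p₀).
PS = (0.029959 − 0.01967) / 0.98033 ≈ 0.0105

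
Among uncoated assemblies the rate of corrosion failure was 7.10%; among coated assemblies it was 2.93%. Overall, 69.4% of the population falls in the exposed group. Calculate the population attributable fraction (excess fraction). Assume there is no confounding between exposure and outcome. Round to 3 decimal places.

PAF ≈ 0.497

p₁ = 0.071, p₀ = 0.0293.
Overall risk P(Y=1) = π·p₁ + (1−π)·p₀ = 0.694×0.071 + 0.306×0.0293 = 0.05824.
Under exogeneity, PAF = [P(Y=1) − p₀] / P(Y=1).
PAF = (0.05824 − 0.0293) / 0.05824 ≈ 0.4969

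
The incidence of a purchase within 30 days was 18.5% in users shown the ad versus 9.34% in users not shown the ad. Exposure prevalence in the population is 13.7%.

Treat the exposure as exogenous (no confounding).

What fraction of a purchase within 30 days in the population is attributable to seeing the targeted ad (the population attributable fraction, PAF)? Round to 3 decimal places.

p₁ = 0.185, p₀ = 0.0934.
Overall risk P(Y=1) = π·p₁ + (1−π)·p₀ = 0.137×0.185 + 0.863×0.0934 = 0.10595.
Under exogeneity, PAF = [P(Y=1) − p₀] / P(Y=1).
PAF = (0.10595 − 0.0934) / 0.10595 ≈ 0.1184

PAF ≈ 0.118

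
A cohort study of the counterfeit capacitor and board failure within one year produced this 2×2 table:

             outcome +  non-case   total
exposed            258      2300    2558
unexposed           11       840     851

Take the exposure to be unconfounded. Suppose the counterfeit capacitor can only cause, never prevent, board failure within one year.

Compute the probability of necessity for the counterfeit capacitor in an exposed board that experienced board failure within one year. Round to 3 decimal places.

PN ≈ 0.872

p₁ = P(outcome | exposed) = 258/2558 = 0.10086
p₀ = P(outcome | unexposed) = 11/851 = 0.012926
Under exogeneity and monotonicity, PN = (p₁ − p₀)/p₁.
PN = (0.10086 − 0.012926) / 0.10086 ≈ 0.8718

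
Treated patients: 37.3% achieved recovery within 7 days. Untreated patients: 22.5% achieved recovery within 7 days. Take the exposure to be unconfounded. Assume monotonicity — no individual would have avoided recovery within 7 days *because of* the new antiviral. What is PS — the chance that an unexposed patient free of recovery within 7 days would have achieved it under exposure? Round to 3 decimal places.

PS ≈ 0.191

p₁ = 0.373, p₀ = 0.225.
Under exogeneity and monotonicity, PS = (p₁ − p₀) / (1 − p₀).
PS = (0.373 − 0.225) / (1 − 0.225) = 0.148 / 0.775 ≈ 0.1910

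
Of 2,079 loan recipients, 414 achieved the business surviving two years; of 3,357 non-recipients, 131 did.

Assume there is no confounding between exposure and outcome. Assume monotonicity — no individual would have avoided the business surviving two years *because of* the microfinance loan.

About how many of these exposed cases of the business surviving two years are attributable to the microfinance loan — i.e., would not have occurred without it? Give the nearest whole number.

about 333 cases

p₁ = P(outcome | exposed) = 414/2079 = 0.19913
p₀ = P(outcome | unexposed) = 131/3357 = 0.039023
PN = (p₁ − p₀)/p₁ = (0.19913 − 0.039023) / 0.19913 ≈ 0.80404.
Attributable cases ≈ PN × (exposed cases) = 0.80404 × 414 ≈ 332.87.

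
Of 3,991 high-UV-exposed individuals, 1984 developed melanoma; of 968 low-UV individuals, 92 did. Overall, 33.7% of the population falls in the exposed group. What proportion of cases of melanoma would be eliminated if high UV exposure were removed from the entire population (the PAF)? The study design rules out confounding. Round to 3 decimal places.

p₁ = P(outcome | exposed) = 1984/3991 = 0.49712
p₀ = P(outcome | unexposed) = 92/968 = 0.095041
Overall risk P(Y=1) = π·p₁ + (1−π)·p₀ = 0.337×0.49712 + 0.663×0.095041 = 0.23054.
Under exogeneity, PAF = [P(Y=1) − p₀] / P(Y=1).
PAF = (0.23054 − 0.095041) / 0.23054 ≈ 0.5877

PAF ≈ 0.588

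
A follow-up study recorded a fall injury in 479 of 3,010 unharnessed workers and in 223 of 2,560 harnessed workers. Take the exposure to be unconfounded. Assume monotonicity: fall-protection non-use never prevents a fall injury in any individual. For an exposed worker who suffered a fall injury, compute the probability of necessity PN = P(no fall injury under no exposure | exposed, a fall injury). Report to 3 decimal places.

PN ≈ 0.453

p₁ = P(outcome | exposed) = 479/3010 = 0.15914
p₀ = P(outcome | unexposed) = 223/2560 = 0.087109
Under exogeneity and monotonicity, PN = (p₁ − p₀) / p₁.
PN = (0.15914 − 0.087109) / 0.15914 = 0.072027 / 0.15914 ≈ 0.4526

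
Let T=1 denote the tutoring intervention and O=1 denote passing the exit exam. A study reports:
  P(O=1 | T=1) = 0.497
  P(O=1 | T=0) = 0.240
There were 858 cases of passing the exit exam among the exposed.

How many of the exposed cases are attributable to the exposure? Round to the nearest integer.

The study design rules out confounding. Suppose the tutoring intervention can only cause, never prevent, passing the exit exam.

Let p₁ = 0.497, p₀ = 0.24.
PN = (p₁ − p₀)/p₁ = (0.497 − 0.24) / 0.497 ≈ 0.51710.
Attributable cases ≈ PN × (exposed cases) = 0.51710 × 858 ≈ 443.67.

about 444 cases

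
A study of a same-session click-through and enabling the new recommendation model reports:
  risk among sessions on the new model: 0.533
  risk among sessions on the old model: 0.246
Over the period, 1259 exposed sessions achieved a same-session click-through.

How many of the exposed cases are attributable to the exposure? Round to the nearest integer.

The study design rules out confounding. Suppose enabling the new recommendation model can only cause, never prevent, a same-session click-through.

Let p₁ = 0.533, p₀ = 0.246.
PN = (p₁ − p₀)/p₁ = (0.533 − 0.246) / 0.533 ≈ 0.53846.
Attributable cases ≈ PN × (exposed cases) = 0.53846 × 1259 ≈ 677.92.

about 678 cases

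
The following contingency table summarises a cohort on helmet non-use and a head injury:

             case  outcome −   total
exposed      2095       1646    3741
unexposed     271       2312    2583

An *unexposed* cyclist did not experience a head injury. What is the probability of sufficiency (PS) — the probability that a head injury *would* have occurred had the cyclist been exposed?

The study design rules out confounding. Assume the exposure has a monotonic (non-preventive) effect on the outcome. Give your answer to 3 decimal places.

PS ≈ 0.508

p₁ = P(outcome | exposed) = 2095/3741 = 0.56001
p₀ = P(outcome | unexposed) = 271/2583 = 0.10492
Under exogeneity and monotonicity, PS = (p₁ − p₀)/(1 − p₀).
PS = (0.56001 − 0.10492) / 0.89508 ≈ 0.5084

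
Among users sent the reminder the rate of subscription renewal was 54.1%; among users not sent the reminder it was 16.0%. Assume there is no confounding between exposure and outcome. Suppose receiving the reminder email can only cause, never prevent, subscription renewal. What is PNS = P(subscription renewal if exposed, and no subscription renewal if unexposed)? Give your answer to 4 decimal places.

PNS ≈ 0.3810

p₁ = 0.541, p₀ = 0.16.
Under exogeneity and monotonicity, PNS = p₁ − p₀.
PNS = 0.541 − 0.16 = 0.381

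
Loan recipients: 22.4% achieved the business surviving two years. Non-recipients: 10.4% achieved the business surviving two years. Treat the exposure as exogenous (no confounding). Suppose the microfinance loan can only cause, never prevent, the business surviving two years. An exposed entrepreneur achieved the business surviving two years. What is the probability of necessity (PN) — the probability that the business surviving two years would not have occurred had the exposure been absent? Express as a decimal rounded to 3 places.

PN ≈ 0.536

p₁ = 0.224, p₀ = 0.104.
Under exogeneity and monotonicity, PN = (p₁ − p₀) / p₁.
PN = (0.224 − 0.104) / 0.224 = 0.12 / 0.224 ≈ 0.5357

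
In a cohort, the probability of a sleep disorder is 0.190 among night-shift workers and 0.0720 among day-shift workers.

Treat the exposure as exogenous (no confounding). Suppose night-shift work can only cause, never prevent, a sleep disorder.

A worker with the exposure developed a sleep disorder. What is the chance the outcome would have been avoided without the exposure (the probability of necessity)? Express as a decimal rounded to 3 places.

PN ≈ 0.621

Let p₁ = 0.19, p₀ = 0.072.
Under exogeneity and monotonicity, PN = (p₁ − p₀) / p₁.
PN = (0.19 − 0.072) / 0.19 = 0.118 / 0.19 ≈ 0.6211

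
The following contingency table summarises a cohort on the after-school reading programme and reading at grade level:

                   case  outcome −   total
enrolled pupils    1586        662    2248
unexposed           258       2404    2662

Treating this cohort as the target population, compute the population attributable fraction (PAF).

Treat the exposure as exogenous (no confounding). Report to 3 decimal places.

p₁ = P(outcome | exposed) = 1586/2248 = 0.70552
p₀ = P(outcome | unexposed) = 258/2662 = 0.09692
Exposure prevalence π = 2248/4910 = 0.45784; overall risk P(Y=1) = 0.37556.
Under exogeneity, PAF = [P(Y=1) − p₀]/P(Y=1).
PAF = (0.37556 − 0.09692) / 0.37556 ≈ 0.7419

PAF ≈ 0.742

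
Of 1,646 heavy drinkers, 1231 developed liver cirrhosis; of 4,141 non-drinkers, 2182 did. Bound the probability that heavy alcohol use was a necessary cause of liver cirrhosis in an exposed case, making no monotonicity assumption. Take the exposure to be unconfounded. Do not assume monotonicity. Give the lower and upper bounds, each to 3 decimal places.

p₁ = P(outcome | exposed) = 1231/1646 = 0.74787
p₀ = P(outcome | unexposed) = 2182/4141 = 0.52693
Under exogeneity alone the bounds on PN are max{0,(p₁−p₀)/p₁} ≤ PN ≤ min{1,(1−p₀)/p₁}.
  lower = (p₁ − p₀)/p₁ = 0.22095 / 0.74787 ≈ 0.2954
  upper = min{1, (1 − p₀)/p₁} = 0.47307 / 0.74787 ≈ 0.6326

0.295 ≤ PN ≤ 0.633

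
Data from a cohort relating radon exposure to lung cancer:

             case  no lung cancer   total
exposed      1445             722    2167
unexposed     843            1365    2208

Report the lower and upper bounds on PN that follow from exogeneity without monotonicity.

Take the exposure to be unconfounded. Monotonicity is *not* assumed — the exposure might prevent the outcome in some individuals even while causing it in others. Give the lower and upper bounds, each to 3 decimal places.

0.427 ≤ PN ≤ 0.927

p₁ = P(outcome | exposed) = 1445/2167 = 0.66682
p₀ = P(outcome | unexposed) = 843/2208 = 0.38179
Under exogeneity alone the bounds on PN are max{0,(p₁−p₀)/p₁} ≤ PN ≤ min{1,(1−p₀)/p₁}.
  lower = (p₁ − p₀)/p₁ = 0.28503 / 0.66682 ≈ 0.4274
  upper = min{1, (1 − p₀)/p₁} = 0.61821 / 0.66682 ≈ 0.9271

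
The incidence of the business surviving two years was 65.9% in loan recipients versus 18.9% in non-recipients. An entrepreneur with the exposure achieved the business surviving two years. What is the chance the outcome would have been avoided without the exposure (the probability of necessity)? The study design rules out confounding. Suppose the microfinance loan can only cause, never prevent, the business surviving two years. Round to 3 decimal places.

PN ≈ 0.713

p₁ = 0.659, p₀ = 0.189.
Under exogeneity and monotonicity, PN = (p₁ − p₀) / p₁.
PN = (0.659 − 0.189) / 0.659 = 0.47 / 0.659 ≈ 0.7132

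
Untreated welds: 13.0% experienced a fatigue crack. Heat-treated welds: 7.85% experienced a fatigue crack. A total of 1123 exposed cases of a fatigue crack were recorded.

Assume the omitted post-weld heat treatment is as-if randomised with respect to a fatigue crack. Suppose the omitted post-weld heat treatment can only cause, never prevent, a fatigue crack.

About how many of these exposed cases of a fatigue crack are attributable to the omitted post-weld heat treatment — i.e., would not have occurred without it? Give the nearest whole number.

about 445 cases

p₁ = 0.13, p₀ = 0.0785.
PN = (p₁ − p₀)/p₁ = (0.13 − 0.0785) / 0.13 ≈ 0.39615.
Attributable cases ≈ PN × (exposed cases) = 0.39615 × 1123 ≈ 444.88.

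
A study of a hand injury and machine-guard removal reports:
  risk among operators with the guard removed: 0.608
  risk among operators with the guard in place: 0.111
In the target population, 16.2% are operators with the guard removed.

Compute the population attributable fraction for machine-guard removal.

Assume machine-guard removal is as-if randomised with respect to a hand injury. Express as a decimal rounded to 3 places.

PAF ≈ 0.420

Let p₁ = 0.608, p₀ = 0.111.
Overall risk P(Y=1) = π·p₁ + (1−π)·p₀ = 0.162×0.608 + 0.838×0.111 = 0.19151.
Under exogeneity, PAF = [P(Y=1) − p₀] / P(Y=1).
PAF = (0.19151 − 0.111) / 0.19151 ≈ 0.4204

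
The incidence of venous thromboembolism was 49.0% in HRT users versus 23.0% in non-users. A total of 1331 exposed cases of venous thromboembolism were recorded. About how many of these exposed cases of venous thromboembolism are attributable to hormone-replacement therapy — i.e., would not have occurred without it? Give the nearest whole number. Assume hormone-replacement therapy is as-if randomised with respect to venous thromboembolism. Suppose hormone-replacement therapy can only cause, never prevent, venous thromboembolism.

about 706 cases

p₁ = 0.49, p₀ = 0.23.
PN = (p₁ − p₀)/p₁ = (0.49 − 0.23) / 0.49 ≈ 0.53061.
Attributable cases ≈ PN × (exposed cases) = 0.53061 × 1331 ≈ 706.24.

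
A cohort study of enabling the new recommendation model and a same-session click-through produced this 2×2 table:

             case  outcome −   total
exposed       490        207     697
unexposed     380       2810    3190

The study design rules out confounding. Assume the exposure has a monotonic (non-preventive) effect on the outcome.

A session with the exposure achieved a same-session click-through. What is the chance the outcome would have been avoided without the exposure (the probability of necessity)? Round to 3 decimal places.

p₁ = P(outcome | exposed) = 490/697 = 0.70301
p₀ = P(outcome | unexposed) = 380/3190 = 0.11912
Under exogeneity and monotonicity, PN = (p₁ − p₀)/p₁.
PN = (0.70301 − 0.11912) / 0.70301 ≈ 0.8306

PN ≈ 0.831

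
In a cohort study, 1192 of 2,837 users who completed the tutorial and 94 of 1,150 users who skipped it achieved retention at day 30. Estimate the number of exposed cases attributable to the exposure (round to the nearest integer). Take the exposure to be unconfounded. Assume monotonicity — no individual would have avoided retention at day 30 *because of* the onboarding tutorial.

p₁ = P(outcome | exposed) = 1192/2837 = 0.42016
p₀ = P(outcome | unexposed) = 94/1150 = 0.081739
PN = (p₁ − p₀)/p₁ = (0.42016 − 0.081739) / 0.42016 ≈ 0.80546.
Attributable cases ≈ PN × (exposed cases) = 0.80546 × 1192 ≈ 960.11.

about 960 cases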